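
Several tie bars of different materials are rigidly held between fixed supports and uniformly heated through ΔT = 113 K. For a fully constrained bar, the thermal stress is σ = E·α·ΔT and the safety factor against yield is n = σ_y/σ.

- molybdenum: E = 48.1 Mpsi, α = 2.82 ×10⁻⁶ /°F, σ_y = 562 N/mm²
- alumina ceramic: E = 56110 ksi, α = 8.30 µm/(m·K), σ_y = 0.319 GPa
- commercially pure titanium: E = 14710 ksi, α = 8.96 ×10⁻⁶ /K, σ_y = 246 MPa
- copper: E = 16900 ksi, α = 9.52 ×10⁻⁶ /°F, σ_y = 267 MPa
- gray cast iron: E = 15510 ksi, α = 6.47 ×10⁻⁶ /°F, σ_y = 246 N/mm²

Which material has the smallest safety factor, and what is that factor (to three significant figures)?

Converting E to GPa, α to ×10⁻⁶/K, σ_y to MPa, then σ and n for each:
  molybdenum: E = 331.6, α = 5.08, σ_y = 562.0 → σ = 190 MPa, n = 2.95
  alumina ceramic: E = 386.9, α = 8.30, σ_y = 319.0 → σ = 363 MPa, n = 0.879
  commercially pure titanium: E = 101.4, α = 8.96, σ_y = 246.0 → σ = 103 MPa, n = 2.40
  copper: E = 116.5, α = 17.1, σ_y = 267.0 → σ = 226 MPa, n = 1.18
  gray cast iron: E = 106.9, α = 11.6, σ_y = 246.0 → σ = 141 MPa, n = 1.75
Smallest n: alumina ceramic with n = 0.879.

alumina ceramic, n = 0.879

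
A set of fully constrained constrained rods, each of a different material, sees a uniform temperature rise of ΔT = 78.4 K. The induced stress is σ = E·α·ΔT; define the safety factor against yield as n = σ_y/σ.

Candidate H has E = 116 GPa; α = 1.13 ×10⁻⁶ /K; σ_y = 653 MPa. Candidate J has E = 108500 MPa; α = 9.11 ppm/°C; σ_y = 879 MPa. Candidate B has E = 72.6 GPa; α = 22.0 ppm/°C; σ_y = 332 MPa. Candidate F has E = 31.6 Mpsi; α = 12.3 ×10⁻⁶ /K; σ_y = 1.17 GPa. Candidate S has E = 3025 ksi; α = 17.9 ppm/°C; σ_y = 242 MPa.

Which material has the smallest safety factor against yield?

candidate B

With everything in SI (GPa, ×10⁻⁶/K, MPa):
  candidate H: E = 116.0, α = 1.13, σ_y = 653.0 → σ = 10.3 MPa, n = 63.5
  candidate J: E = 108.5, α = 9.11, σ_y = 879.0 → σ = 77.5 MPa, n = 11.3
  candidate B: E = 72.60, α = 22.0, σ_y = 332.0 → σ = 125 MPa, n = 2.65
  candidate F: E = 217.9, α = 12.3, σ_y = 1170 → σ = 210 MPa, n = 5.57
  candidate S: E = 20.86, α = 17.9, σ_y = 242.0 → σ = 29.3 MPa, n = 8.27
Smallest n: candidate B with n = 2.65.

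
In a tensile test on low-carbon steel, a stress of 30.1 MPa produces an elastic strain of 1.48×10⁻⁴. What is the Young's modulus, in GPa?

203 GPa

E = σ/ε = 30.1 MPa / 1.48×10⁻⁴ = 203400 MPa = 203 GPa.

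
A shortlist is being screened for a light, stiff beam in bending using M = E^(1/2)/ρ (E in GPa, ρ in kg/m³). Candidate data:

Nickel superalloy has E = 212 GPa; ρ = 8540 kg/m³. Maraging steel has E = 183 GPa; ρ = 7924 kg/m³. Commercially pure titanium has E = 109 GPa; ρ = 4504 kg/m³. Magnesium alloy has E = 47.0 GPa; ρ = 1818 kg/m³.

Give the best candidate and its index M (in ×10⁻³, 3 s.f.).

magnesium alloy, M = 3.77×10⁻³

Per-candidate index values:
  magnesium alloy: M = 3.77×10⁻³
  commercially pure titanium: M = 2.32×10⁻³
  maraging steel: M = 1.71×10⁻³
  nickel superalloy: M = 1.70×10⁻³
Magnesium alloy has the largest M.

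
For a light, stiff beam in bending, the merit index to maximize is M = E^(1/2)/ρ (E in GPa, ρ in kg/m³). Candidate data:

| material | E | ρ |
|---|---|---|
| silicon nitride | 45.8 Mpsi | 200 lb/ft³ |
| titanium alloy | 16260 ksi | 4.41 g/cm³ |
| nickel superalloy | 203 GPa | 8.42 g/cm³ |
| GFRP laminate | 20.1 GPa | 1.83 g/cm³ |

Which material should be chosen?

After converting to SI:
  silicon nitride: E = 315.8 GPa, ρ = 3204 kg/m³
  titanium alloy: E = 112.1 GPa, ρ = 4410 kg/m³
  nickel superalloy: E = 203.0 GPa, ρ = 8420 kg/m³
  GFRP laminate: E = 20.10 GPa, ρ = 1830 kg/m³
  silicon nitride: M = 5.55×10⁻³
  GFRP laminate: M = 2.45×10⁻³
  titanium alloy: M = 2.40×10⁻³
  nickel superalloy: M = 1.69×10⁻³
Silicon nitride has the largest M.

silicon nitride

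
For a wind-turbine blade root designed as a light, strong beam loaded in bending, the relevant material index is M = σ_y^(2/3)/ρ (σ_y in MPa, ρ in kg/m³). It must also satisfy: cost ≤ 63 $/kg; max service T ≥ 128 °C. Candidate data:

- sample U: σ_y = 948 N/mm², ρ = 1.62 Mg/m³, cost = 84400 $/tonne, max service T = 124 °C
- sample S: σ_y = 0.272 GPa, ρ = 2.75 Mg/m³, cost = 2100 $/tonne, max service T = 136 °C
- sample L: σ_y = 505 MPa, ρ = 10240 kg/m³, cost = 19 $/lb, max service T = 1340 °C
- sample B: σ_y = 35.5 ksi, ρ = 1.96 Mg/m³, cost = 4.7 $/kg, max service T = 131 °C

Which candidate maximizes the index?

sample B

Screen on constraints: cost ≤ 63 $/kg; max service T ≥ 128 °C. Survivors: sample S, sample L, sample B.
In SI units:
  sample S: σ_y = 272.0 MPa, ρ = 2750 kg/m³
  sample L: σ_y = 505.0 MPa, ρ = 10240 kg/m³
  sample B: σ_y = 244.8 MPa, ρ = 1960 kg/m³
  sample B: M = 20.0×10⁻³
  sample S: M = 15.3×10⁻³
  sample L: M = 6.19×10⁻³
Sample B has the largest M.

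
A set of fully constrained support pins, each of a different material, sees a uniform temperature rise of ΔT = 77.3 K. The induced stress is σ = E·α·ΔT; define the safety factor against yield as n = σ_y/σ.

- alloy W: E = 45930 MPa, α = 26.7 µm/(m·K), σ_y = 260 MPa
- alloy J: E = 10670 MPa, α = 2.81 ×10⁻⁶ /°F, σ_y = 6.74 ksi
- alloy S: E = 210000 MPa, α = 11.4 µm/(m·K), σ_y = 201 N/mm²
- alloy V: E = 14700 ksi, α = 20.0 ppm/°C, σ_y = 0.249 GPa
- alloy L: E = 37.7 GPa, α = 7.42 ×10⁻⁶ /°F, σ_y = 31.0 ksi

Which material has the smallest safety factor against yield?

alloy S

In consistent units (E in GPa, α in ×10⁻⁶/K, σ_y in MPa):
  alloy W: E = 45.93, α = 26.7, σ_y = 260.0 → σ = 94.8 MPa, n = 2.74
  alloy J: E = 10.67, α = 5.06, σ_y = 46.47 → σ = 4.17 MPa, n = 11.1
  alloy S: E = 210.0, α = 11.4, σ_y = 201.0 → σ = 185 MPa, n = 1.09
  alloy V: E = 101.4, α = 20.0, σ_y = 249.0 → σ = 157 MPa, n = 1.59
  alloy L: E = 37.70, α = 13.4, σ_y = 213.7 → σ = 38.9 MPa, n = 5.49
Alloy S has the lowest safety factor, n = 1.09.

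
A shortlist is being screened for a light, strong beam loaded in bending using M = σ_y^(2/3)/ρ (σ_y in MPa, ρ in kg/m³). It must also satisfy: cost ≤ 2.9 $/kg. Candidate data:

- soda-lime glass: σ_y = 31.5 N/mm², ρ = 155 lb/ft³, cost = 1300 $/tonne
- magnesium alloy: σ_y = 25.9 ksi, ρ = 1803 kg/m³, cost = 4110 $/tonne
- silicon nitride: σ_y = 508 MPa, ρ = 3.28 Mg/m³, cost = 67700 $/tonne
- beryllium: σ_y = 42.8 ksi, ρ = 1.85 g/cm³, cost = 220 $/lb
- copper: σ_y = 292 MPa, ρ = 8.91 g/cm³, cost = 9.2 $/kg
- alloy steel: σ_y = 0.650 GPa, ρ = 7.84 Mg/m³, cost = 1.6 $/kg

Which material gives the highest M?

Screen on constraints: cost ≤ 2.9 $/kg. Survivors: soda-lime glass, alloy steel.
Convert each candidate to consistent units, then evaluate M:
  soda-lime glass: σ_y = 31.50 MPa, ρ = 2483 kg/m³
  alloy steel: σ_y = 650.0 MPa, ρ = 7840 kg/m³
  alloy steel: M = 9.57×10⁻³
  soda-lime glass: M = 4.02×10⁻³
Highest index: alloy steel.

alloy steel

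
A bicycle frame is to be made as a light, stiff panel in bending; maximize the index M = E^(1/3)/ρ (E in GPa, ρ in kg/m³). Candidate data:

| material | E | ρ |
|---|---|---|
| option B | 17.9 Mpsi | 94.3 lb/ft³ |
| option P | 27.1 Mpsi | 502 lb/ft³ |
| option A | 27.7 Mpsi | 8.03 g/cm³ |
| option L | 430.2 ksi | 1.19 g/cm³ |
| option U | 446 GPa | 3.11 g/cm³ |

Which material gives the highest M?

Normalizing units and computing the index:
  option B: E = 123.4 GPa, ρ = 1511 kg/m³
  option P: E = 186.8 GPa, ρ = 8041 kg/m³
  option A: E = 191.0 GPa, ρ = 8030 kg/m³
  option L: E = 2.966 GPa, ρ = 1190 kg/m³
  option U: E = 446.0 GPa, ρ = 3110 kg/m³
  option B: M = 3.30×10⁻³
  option U: M = 2.46×10⁻³
  option L: M = 1.21×10⁻³
  option A: M = 0.717×10⁻³
  option P: M = 0.711×10⁻³
Option B ranks first.

option B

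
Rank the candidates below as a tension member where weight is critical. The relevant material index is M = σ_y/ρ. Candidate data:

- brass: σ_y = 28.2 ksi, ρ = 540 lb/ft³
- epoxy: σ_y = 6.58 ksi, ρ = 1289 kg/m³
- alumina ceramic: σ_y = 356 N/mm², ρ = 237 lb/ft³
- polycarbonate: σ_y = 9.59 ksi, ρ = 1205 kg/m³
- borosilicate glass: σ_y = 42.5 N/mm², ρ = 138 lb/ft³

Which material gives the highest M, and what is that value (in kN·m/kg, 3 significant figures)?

alumina ceramic, M = 93.8 kN·m/kg

After converting to SI:
  brass: σ_y = 194.4 MPa, ρ = 8650 kg/m³
  epoxy: σ_y = 45.37 MPa, ρ = 1289 kg/m³
  alumina ceramic: σ_y = 356.0 MPa, ρ = 3796 kg/m³
  polycarbonate: σ_y = 66.12 MPa, ρ = 1205 kg/m³
  borosilicate glass: σ_y = 42.50 MPa, ρ = 2211 kg/m³
  alumina ceramic: M = 93.8 kN·m/kg
  polycarbonate: M = 54.9 kN·m/kg
  epoxy: M = 35.2 kN·m/kg
  brass: M = 22.5 kN·m/kg
  borosilicate glass: M = 19.2 kN·m/kg
The maximum is for alumina ceramic.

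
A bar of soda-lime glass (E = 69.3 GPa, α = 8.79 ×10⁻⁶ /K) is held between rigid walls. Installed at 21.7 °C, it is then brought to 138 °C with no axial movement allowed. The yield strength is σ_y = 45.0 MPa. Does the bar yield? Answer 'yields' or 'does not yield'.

ΔT = 116.3 K. Constrained thermal stress σ = E·α·ΔT = 69.30×10³ MPa × 8.79×10⁻⁶ × 116.3 = 70.8 MPa (compressive).
Compare to σ_y = 45.0 MPa: σ ≥ σ_y, so it yields.

yields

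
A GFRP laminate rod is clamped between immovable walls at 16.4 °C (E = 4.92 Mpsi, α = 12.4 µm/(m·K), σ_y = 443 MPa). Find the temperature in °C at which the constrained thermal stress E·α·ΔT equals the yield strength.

1070 °C

E = 4.92 Mpsi = 33.92 GPa.
E·α·ΔT = 443.0 MPa ⇒ ΔT = 443.0 / (33.92×10³ × 12.4×10⁻⁶) = 1053 K.
T = 16.4 + 1053 = 1070 °C.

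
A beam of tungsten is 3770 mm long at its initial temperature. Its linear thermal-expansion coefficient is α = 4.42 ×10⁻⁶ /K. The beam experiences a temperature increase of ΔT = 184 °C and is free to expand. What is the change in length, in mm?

3.07 mm

ΔL = α·L₀·ΔT = 4.42×10⁻⁶ × 3770 mm × 184.0 K = 3.07 mm.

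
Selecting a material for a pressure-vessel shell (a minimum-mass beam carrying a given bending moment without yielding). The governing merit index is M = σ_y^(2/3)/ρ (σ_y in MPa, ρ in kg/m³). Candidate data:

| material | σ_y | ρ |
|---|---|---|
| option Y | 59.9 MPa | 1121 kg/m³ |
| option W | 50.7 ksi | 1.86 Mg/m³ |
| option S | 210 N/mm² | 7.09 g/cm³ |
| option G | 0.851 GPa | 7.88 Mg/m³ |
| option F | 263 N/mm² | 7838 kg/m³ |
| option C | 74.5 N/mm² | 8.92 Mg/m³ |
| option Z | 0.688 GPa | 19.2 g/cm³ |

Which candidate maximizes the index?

In SI units:
  option Y: σ_y = 59.90 MPa, ρ = 1121 kg/m³
  option W: σ_y = 349.6 MPa, ρ = 1860 kg/m³
  option S: σ_y = 210.0 MPa, ρ = 7090 kg/m³
  option G: σ_y = 851.0 MPa, ρ = 7880 kg/m³
  option F: σ_y = 263.0 MPa, ρ = 7838 kg/m³
  option C: σ_y = 74.50 MPa, ρ = 8920 kg/m³
  option Z: σ_y = 688.0 MPa, ρ = 19200 kg/m³
  option W: M = 26.7×10⁻³
  option Y: M = 13.7×10⁻³
  option G: M = 11.4×10⁻³
  option F: M = 5.24×10⁻³
  option S: M = 4.98×10⁻³
  option Z: M = 4.06×10⁻³
  option C: M = 1.98×10⁻³
Option W ranks first.

option W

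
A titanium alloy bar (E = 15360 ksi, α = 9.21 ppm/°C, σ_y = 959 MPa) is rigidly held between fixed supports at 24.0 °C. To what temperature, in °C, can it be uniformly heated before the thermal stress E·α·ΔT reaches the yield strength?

E = 15360 ksi = 105.9 GPa.
E·α·ΔT = 959.0 MPa ⇒ ΔT = 959.0 / (105.9×10³ × 9.21×10⁻⁶) = 983.2 K.
T = 24.0 + 983.2 = 1007 °C.

1010 °C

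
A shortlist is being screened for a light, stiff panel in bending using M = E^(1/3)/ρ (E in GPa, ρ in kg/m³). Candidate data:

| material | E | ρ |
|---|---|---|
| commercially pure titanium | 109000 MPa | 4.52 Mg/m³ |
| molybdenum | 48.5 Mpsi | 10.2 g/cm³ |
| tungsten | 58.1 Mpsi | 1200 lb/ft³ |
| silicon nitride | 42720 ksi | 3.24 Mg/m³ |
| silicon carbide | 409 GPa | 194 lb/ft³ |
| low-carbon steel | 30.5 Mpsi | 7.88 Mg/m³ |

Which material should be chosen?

silicon carbide

Convert each candidate to consistent units, then evaluate M:
  commercially pure titanium: E = 109.0 GPa, ρ = 4520 kg/m³
  molybdenum: E = 334.4 GPa, ρ = 10200 kg/m³
  tungsten: E = 400.6 GPa, ρ = 19220 kg/m³
  silicon nitride: E = 294.5 GPa, ρ = 3240 kg/m³
  silicon carbide: E = 409.0 GPa, ρ = 3108 kg/m³
  low-carbon steel: E = 210.3 GPa, ρ = 7880 kg/m³
  silicon carbide: M = 2.39×10⁻³
  silicon nitride: M = 2.05×10⁻³
  commercially pure titanium: M = 1.06×10⁻³
  low-carbon steel: M = 0.755×10⁻³
  molybdenum: M = 0.680×10⁻³
  tungsten: M = 0.383×10⁻³
Highest index: silicon carbide.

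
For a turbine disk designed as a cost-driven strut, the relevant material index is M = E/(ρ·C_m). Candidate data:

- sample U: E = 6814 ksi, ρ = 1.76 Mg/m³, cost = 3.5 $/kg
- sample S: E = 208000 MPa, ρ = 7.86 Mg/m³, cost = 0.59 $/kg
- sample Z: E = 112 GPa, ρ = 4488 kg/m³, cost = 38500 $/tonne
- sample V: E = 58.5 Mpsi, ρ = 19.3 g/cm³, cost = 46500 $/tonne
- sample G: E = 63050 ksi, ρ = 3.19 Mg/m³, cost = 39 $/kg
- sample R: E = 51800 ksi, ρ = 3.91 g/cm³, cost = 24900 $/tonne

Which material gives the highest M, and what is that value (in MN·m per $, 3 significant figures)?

sample S, M = 44.9 MN·m per $

Convert each candidate to consistent units, then evaluate M:
  sample U: E = 46.98 GPa, ρ = 1760 kg/m³, cost = 3.500 $/kg
  sample S: E = 208.0 GPa, ρ = 7860 kg/m³, cost = 0.5900 $/kg
  sample Z: E = 112.0 GPa, ρ = 4488 kg/m³, cost = 38.50 $/kg
  sample V: E = 403.3 GPa, ρ = 19300 kg/m³, cost = 46.50 $/kg
  sample G: E = 434.7 GPa, ρ = 3190 kg/m³, cost = 39.00 $/kg
  sample R: E = 357.1 GPa, ρ = 3910 kg/m³, cost = 24.90 $/kg
  sample S: M = 44.9 MN·m per $
  sample U: M = 7.63 MN·m per $
  sample R: M = 3.67 MN·m per $
  sample G: M = 3.49 MN·m per $
  sample Z: M = 0.648 MN·m per $
  sample V: M = 0.449 MN·m per $
Sample S ranks first.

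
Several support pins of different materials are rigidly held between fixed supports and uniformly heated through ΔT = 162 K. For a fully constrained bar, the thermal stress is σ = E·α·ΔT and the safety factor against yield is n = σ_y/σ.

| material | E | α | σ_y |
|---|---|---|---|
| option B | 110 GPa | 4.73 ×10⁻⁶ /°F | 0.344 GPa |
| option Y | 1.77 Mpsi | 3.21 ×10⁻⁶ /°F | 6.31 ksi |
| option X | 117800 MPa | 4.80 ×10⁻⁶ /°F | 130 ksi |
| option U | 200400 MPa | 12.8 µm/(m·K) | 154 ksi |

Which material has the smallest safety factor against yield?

With everything in SI (GPa, ×10⁻⁶/K, MPa):
  option B: E = 110.0, α = 8.51, σ_y = 344.0 → σ = 152 MPa, n = 2.27
  option Y: E = 12.20, α = 5.78, σ_y = 43.51 → σ = 11.4 MPa, n = 3.81
  option X: E = 117.8, α = 8.64, σ_y = 896.3 → σ = 165 MPa, n = 5.44
  option U: E = 200.4, α = 12.8, σ_y = 1062 → σ = 416 MPa, n = 2.56
Option B has the lowest safety factor, n = 2.27.

option B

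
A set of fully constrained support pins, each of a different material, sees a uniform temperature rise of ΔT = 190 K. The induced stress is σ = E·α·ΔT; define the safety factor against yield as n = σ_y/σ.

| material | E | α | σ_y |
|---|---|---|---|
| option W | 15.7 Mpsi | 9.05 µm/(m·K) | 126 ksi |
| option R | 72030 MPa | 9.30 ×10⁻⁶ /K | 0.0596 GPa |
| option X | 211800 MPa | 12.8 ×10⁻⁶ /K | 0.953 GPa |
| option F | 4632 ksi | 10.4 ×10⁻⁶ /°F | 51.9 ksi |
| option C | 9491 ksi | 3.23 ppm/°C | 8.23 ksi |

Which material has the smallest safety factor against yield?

option R

Converting E to GPa, α to ×10⁻⁶/K, σ_y to MPa, then σ and n for each:
  option W: E = 108.2, α = 9.05, σ_y = 868.7 → σ = 186 MPa, n = 4.67
  option R: E = 72.03, α = 9.30, σ_y = 59.60 → σ = 127 MPa, n = 0.468
  option X: E = 211.8, α = 12.8, σ_y = 953.0 → σ = 515 MPa, n = 1.85
  option F: E = 31.94, α = 18.7, σ_y = 357.8 → σ = 114 MPa, n = 3.15
  option C: E = 65.44, α = 3.23, σ_y = 56.74 → σ = 40.2 MPa, n = 1.41
Smallest n: option R with n = 0.468.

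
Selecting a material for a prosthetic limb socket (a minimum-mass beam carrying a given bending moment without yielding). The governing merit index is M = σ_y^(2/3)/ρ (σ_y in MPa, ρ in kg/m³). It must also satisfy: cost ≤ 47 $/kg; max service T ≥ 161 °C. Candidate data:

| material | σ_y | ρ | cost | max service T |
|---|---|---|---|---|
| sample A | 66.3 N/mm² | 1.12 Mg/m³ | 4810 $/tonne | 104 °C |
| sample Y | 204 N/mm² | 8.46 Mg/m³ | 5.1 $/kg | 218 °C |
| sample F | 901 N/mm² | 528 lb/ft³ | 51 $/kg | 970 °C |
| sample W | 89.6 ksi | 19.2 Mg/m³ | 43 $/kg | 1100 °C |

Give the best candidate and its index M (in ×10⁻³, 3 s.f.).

sample Y, M = 4.10×10⁻³

Screen on constraints: cost ≤ 47 $/kg; max service T ≥ 161 °C. Survivors: sample Y, sample W.
Normalizing units and computing the index:
  sample Y: σ_y = 204.0 MPa, ρ = 8460 kg/m³
  sample W: σ_y = 617.8 MPa, ρ = 19200 kg/m³
  sample Y: M = 4.10×10⁻³
  sample W: M = 3.78×10⁻³
Highest index: sample Y.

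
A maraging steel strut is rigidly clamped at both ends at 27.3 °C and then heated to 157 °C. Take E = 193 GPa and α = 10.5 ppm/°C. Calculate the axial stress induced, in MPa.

263 MPa

ΔT = 129.7 K. Constrained thermal stress σ = E·α·ΔT = 193.0×10³ MPa × 10.5×10⁻⁶ × 129.7 = 263 MPa (compressive).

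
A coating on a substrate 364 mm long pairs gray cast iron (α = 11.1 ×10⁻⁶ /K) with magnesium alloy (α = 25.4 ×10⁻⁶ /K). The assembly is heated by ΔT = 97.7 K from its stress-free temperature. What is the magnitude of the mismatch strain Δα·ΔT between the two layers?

1.40×10⁻³

Δα = |11.1 − 25.4|×10⁻⁶/K = 14.3×10⁻⁶/K.
Mismatch strain = Δα·ΔT = 14.3×10⁻⁶ × 97.7 = 1.40×10⁻³.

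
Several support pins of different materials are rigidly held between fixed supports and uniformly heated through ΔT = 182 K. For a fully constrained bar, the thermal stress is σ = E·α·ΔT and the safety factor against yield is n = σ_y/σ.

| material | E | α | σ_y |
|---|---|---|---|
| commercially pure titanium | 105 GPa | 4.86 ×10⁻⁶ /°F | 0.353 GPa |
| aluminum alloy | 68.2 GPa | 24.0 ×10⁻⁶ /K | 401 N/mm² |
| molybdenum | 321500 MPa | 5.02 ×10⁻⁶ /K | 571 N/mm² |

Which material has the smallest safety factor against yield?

In consistent units (E in GPa, α in ×10⁻⁶/K, σ_y in MPa):
  commercially pure titanium: E = 105.0, α = 8.75, σ_y = 353.0 → σ = 167 MPa, n = 2.11
  aluminum alloy: E = 68.20, α = 24.0, σ_y = 401.0 → σ = 298 MPa, n = 1.35
  molybdenum: E = 321.5, α = 5.02, σ_y = 571.0 → σ = 294 MPa, n = 1.94
Aluminum alloy has the lowest safety factor, n = 1.35.

aluminum alloy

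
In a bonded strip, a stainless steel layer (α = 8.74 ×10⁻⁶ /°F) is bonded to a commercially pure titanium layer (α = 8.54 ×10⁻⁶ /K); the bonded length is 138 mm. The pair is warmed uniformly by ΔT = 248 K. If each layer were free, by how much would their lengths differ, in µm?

246 µm

stainless steel: α = 8.74×10⁻⁶/°F × 9/5 = 15.7×10⁻⁶/K.
Δα = |15.7 − 8.54|×10⁻⁶/K = 7.19×10⁻⁶/K.
ΔL_mismatch = Δα·L·ΔT = 7.19×10⁻⁶ × 138.0 mm × 248.0 K = 246 µm.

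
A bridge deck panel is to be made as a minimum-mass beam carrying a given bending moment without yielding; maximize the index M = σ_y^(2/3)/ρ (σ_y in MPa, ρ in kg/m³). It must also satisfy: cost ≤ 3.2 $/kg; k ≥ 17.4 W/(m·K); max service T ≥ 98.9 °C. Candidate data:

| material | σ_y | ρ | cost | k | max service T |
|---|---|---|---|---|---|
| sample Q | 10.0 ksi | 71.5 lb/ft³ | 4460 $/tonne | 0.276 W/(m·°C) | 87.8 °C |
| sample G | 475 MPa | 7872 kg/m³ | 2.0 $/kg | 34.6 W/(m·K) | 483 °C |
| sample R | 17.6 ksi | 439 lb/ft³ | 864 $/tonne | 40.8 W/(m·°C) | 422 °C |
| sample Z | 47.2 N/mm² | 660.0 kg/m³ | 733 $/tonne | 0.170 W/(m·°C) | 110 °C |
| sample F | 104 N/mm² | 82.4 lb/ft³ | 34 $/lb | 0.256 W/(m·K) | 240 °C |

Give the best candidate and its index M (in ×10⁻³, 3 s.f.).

sample G, M = 7.73×10⁻³

Screen on constraints: cost ≤ 3.2 $/kg; k ≥ 17.4 W/(m·K); max service T ≥ 98.9 °C. Survivors: sample G, sample R.
After converting to SI:
  sample G: σ_y = 475.0 MPa, ρ = 7872 kg/m³
  sample R: σ_y = 121.3 MPa, ρ = 7032 kg/m³
  sample G: M = 7.73×10⁻³
  sample R: M = 3.49×10⁻³
Highest index: sample G.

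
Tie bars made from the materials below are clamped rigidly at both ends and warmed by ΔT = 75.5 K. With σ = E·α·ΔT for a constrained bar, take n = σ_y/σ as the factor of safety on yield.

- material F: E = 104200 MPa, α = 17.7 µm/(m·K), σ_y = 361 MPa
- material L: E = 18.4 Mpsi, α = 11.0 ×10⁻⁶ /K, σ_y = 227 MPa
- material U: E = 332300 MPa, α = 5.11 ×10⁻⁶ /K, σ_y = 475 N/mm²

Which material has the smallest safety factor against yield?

material L

Per material, after unit conversion:
  material F: E = 104.2, α = 17.7, σ_y = 361.0 → σ = 139 MPa, n = 2.59
  material L: E = 126.9, α = 11.0, σ_y = 227.0 → σ = 105 MPa, n = 2.15
  material U: E = 332.3, α = 5.11, σ_y = 475.0 → σ = 128 MPa, n = 3.71
The minimum is material L at n = 2.15.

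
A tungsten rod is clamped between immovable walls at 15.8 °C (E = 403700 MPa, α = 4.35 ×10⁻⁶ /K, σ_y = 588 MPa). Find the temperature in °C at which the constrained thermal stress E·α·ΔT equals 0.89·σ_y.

E = 403700 MPa = 403.7 GPa.
E·α·ΔT = 523.3 MPa ⇒ ΔT = 523.3 / (403.7×10³ × 4.35×10⁻⁶) = 298.0 K.
T = 15.8 + 298.0 = 313.8 °C.

314 °C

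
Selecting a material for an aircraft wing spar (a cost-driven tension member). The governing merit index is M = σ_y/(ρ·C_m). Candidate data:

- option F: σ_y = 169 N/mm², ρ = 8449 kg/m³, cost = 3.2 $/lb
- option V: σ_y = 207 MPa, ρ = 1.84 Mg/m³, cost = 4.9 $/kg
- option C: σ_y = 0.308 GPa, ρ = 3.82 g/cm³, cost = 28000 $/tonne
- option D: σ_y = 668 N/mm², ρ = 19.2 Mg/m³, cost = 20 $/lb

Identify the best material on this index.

Normalizing units and computing the index:
  option F: σ_y = 169.0 MPa, ρ = 8449 kg/m³, cost = 7.055 $/kg
  option V: σ_y = 207.0 MPa, ρ = 1840 kg/m³, cost = 4.900 $/kg
  option C: σ_y = 308.0 MPa, ρ = 3820 kg/m³, cost = 28.00 $/kg
  option D: σ_y = 668.0 MPa, ρ = 19200 kg/m³, cost = 44.09 $/kg
  option V: M = 23.0 kN·m per $
  option C: M = 2.88 kN·m per $
  option F: M = 2.84 kN·m per $
  option D: M = 0.789 kN·m per $
The maximum is for option V.

option V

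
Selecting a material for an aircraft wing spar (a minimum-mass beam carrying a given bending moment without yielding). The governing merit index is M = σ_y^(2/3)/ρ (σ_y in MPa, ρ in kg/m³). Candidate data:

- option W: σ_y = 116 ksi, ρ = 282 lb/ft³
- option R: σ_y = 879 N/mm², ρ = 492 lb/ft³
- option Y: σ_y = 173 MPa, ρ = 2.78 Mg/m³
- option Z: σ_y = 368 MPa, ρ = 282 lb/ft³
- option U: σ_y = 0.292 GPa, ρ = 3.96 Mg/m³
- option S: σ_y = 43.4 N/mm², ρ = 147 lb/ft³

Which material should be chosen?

In SI units:
  option W: σ_y = 799.8 MPa, ρ = 4517 kg/m³
  option R: σ_y = 879.0 MPa, ρ = 7881 kg/m³
  option Y: σ_y = 173.0 MPa, ρ = 2780 kg/m³
  option Z: σ_y = 368.0 MPa, ρ = 4517 kg/m³
  option U: σ_y = 292.0 MPa, ρ = 3960 kg/m³
  option S: σ_y = 43.40 MPa, ρ = 2355 kg/m³
  option W: M = 19.1×10⁻³
  option R: M = 11.6×10⁻³
  option Z: M = 11.4×10⁻³
  option Y: M = 11.2×10⁻³
  option U: M = 11.1×10⁻³
  option S: M = 5.24×10⁻³
The maximum is for option W.

option W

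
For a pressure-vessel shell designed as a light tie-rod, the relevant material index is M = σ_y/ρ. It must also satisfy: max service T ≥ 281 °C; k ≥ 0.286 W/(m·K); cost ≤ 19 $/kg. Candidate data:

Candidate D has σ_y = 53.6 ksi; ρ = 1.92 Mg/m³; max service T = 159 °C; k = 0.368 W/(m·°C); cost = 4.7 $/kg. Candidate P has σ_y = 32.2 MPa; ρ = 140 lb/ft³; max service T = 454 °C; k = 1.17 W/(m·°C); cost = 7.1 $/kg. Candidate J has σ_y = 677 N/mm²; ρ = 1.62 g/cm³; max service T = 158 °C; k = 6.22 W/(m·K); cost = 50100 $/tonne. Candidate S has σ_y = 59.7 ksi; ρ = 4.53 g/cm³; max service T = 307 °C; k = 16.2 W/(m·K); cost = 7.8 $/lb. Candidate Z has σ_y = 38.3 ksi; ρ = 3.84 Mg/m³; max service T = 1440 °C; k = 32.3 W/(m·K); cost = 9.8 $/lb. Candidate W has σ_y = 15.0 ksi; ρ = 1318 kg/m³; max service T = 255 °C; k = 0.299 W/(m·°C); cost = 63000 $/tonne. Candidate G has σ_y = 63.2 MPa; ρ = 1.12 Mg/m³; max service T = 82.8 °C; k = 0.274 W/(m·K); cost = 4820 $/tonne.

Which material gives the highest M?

Screen on constraints: max service T ≥ 281 °C; k ≥ 0.286 W/(m·K); cost ≤ 19 $/kg. Survivors: candidate P, candidate S.
After converting to SI:
  candidate P: σ_y = 32.20 MPa, ρ = 2243 kg/m³
  candidate S: σ_y = 411.6 MPa, ρ = 4530 kg/m³
  candidate S: M = 90.9 kN·m/kg
  candidate P: M = 14.4 kN·m/kg
Candidate S has the largest M.

candidate S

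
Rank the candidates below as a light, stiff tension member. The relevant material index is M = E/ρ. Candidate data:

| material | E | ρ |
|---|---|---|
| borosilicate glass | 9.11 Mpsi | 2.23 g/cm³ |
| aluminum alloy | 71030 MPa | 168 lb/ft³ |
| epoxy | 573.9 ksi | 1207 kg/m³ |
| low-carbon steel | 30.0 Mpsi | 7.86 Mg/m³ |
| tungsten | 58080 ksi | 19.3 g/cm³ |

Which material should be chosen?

Normalizing units and computing the index:
  borosilicate glass: E = 62.81 GPa, ρ = 2230 kg/m³
  aluminum alloy: E = 71.03 GPa, ρ = 2691 kg/m³
  epoxy: E = 3.957 GPa, ρ = 1207 kg/m³
  low-carbon steel: E = 206.8 GPa, ρ = 7860 kg/m³
  tungsten: E = 400.4 GPa, ρ = 19300 kg/m³
  borosilicate glass: M = 28.2 MN·m/kg
  aluminum alloy: M = 26.4 MN·m/kg
  low-carbon steel: M = 26.3 MN·m/kg
  tungsten: M = 20.7 MN·m/kg
  epoxy: M = 3.28 MN·m/kg
Borosilicate glass has the largest M.

borosilicate glass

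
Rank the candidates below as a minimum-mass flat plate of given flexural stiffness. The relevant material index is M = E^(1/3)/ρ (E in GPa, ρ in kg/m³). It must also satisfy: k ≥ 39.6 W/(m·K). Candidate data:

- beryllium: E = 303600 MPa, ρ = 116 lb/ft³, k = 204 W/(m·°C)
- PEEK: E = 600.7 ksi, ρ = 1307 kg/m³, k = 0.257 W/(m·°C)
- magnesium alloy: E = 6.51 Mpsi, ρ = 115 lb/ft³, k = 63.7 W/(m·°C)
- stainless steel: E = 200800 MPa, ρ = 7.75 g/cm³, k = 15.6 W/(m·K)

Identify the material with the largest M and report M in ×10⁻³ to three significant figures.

beryllium, M = 3.62×10⁻³

Screen on constraints: k ≥ 39.6 W/(m·K). Survivors: beryllium, magnesium alloy.
Convert each candidate to consistent units, then evaluate M:
  beryllium: E = 303.6 GPa, ρ = 1858 kg/m³
  magnesium alloy: E = 44.88 GPa, ρ = 1842 kg/m³
  beryllium: M = 3.62×10⁻³
  magnesium alloy: M = 1.93×10⁻³
The maximum is for beryllium.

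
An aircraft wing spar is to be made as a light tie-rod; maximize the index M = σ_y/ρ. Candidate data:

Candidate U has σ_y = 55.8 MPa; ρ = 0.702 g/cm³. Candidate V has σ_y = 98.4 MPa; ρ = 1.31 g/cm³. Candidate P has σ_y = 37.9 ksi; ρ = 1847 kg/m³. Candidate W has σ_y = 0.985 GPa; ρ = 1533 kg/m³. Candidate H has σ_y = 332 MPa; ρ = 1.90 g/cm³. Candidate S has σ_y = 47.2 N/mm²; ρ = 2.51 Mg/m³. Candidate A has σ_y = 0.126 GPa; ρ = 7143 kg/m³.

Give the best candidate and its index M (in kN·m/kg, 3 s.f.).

candidate W, M = 643 kN·m/kg

Putting every candidate on a common basis:
  candidate U: σ_y = 55.80 MPa, ρ = 702.0 kg/m³
  candidate V: σ_y = 98.40 MPa, ρ = 1310 kg/m³
  candidate P: σ_y = 261.3 MPa, ρ = 1847 kg/m³
  candidate W: σ_y = 985.0 MPa, ρ = 1533 kg/m³
  candidate H: σ_y = 332.0 MPa, ρ = 1900 kg/m³
  candidate S: σ_y = 47.20 MPa, ρ = 2510 kg/m³
  candidate A: σ_y = 126.0 MPa, ρ = 7143 kg/m³
  candidate W: M = 643 kN·m/kg
  candidate H: M = 175 kN·m/kg
  candidate P: M = 141 kN·m/kg
  candidate U: M = 79.5 kN·m/kg
  candidate V: M = 75.1 kN·m/kg
  candidate S: M = 18.8 kN·m/kg
  candidate A: M = 17.6 kN·m/kg
Candidate W ranks first.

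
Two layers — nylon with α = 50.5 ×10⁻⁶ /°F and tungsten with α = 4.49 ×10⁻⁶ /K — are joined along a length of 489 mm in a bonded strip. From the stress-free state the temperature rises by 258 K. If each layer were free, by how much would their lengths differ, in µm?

nylon: α = 50.5×10⁻⁶/°F × 9/5 = 90.9×10⁻⁶/K.
Δα = |90.9 − 4.49|×10⁻⁶/K = 86.4×10⁻⁶/K.
ΔL_mismatch = Δα·L·ΔT = 86.4×10⁻⁶ × 489.0 mm × 258.0 K = 10900 µm.

10900 µm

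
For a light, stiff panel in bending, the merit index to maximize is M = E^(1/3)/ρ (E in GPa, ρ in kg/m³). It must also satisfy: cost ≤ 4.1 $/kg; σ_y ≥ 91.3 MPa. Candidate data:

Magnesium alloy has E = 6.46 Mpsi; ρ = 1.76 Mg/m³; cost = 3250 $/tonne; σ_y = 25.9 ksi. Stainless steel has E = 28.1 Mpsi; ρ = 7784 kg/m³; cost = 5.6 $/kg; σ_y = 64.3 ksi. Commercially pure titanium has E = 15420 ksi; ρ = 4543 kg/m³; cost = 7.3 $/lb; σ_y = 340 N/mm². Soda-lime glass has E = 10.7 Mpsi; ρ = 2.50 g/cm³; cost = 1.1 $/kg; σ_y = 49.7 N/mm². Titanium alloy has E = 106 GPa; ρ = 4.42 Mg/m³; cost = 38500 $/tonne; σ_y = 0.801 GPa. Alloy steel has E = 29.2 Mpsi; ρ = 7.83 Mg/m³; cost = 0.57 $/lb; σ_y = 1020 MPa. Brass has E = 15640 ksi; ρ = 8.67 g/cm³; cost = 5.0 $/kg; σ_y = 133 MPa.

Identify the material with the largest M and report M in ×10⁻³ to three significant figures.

Screen on constraints: cost ≤ 4.1 $/kg; σ_y ≥ 91.3 MPa. Survivors: magnesium alloy, alloy steel.
In SI units:
  magnesium alloy: E = 44.54 GPa, ρ = 1760 kg/m³
  alloy steel: E = 201.3 GPa, ρ = 7830 kg/m³
  magnesium alloy: M = 2.01×10⁻³
  alloy steel: M = 0.749×10⁻³
Magnesium alloy has the largest M.

magnesium alloy, M = 2.01×10⁻³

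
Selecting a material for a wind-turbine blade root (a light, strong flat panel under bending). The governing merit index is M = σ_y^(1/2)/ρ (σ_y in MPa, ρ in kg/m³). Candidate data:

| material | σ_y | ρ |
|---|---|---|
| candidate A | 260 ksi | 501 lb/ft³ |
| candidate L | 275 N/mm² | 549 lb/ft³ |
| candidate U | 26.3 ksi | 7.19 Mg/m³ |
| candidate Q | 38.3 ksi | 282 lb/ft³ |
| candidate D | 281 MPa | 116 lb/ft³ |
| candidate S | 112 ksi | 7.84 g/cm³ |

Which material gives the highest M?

candidate D

Putting every candidate on a common basis:
  candidate A: σ_y = 1793 MPa, ρ = 8025 kg/m³
  candidate L: σ_y = 275.0 MPa, ρ = 8794 kg/m³
  candidate U: σ_y = 181.3 MPa, ρ = 7190 kg/m³
  candidate Q: σ_y = 264.1 MPa, ρ = 4517 kg/m³
  candidate D: σ_y = 281.0 MPa, ρ = 1858 kg/m³
  candidate S: σ_y = 772.2 MPa, ρ = 7840 kg/m³
  candidate D: M = 9.02×10⁻³
  candidate A: M = 5.28×10⁻³
  candidate Q: M = 3.60×10⁻³
  candidate S: M = 3.54×10⁻³
  candidate L: M = 1.89×10⁻³
  candidate U: M = 1.87×10⁻³
Highest index: candidate D.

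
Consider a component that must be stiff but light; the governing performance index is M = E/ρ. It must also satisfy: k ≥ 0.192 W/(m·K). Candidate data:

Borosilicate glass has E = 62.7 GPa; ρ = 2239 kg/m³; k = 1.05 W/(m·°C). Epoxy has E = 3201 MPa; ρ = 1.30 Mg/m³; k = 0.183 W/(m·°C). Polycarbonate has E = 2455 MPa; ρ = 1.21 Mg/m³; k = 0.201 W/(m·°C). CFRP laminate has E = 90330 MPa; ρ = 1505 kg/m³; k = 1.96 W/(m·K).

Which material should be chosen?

CFRP laminate

Screen on constraints: k ≥ 0.192 W/(m·K). Survivors: borosilicate glass, polycarbonate, CFRP laminate.
In SI units:
  borosilicate glass: E = 62.70 GPa, ρ = 2239 kg/m³
  polycarbonate: E = 2.455 GPa, ρ = 1210 kg/m³
  CFRP laminate: E = 90.33 GPa, ρ = 1505 kg/m³
  CFRP laminate: M = 60.0 MN·m/kg
  borosilicate glass: M = 28.0 MN·m/kg
  polycarbonate: M = 2.03 MN·m/kg
CFRP laminate has the largest M.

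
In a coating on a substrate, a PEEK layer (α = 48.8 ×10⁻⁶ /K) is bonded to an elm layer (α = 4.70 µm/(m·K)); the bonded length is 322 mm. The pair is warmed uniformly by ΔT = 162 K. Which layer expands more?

PEEK

α(PEEK) = 48.8×10⁻⁶/K vs α(elm) = 4.70×10⁻⁶/K.
Higher α expands more for the same ΔT: PEEK.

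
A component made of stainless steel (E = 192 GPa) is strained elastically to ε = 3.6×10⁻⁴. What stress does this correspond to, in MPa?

σ = E·ε = 192000 MPa × 3.6×10⁻⁴ = 69.1 MPa.

69.1 MPa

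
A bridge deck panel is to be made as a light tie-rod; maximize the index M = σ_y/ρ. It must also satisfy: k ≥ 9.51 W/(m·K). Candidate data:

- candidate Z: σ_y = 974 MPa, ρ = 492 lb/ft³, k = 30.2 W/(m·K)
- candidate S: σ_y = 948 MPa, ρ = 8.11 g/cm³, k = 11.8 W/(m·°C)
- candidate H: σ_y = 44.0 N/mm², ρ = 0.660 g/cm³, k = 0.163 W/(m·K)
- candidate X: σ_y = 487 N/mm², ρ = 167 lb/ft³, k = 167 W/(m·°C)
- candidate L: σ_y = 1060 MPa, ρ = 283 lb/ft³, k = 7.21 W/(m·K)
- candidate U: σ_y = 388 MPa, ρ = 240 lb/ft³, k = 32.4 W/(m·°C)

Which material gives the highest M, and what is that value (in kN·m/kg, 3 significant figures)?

Screen on constraints: k ≥ 9.51 W/(m·K). Survivors: candidate Z, candidate S, candidate X, candidate U.
Normalizing units and computing the index:
  candidate Z: σ_y = 974.0 MPa, ρ = 7881 kg/m³
  candidate S: σ_y = 948.0 MPa, ρ = 8110 kg/m³
  candidate X: σ_y = 487.0 MPa, ρ = 2675 kg/m³
  candidate U: σ_y = 388.0 MPa, ρ = 3844 kg/m³
  candidate X: M = 182 kN·m/kg
  candidate Z: M = 124 kN·m/kg
  candidate S: M = 117 kN·m/kg
  candidate U: M = 101 kN·m/kg
The maximum is for candidate X.

candidate X, M = 182 kN·m/kg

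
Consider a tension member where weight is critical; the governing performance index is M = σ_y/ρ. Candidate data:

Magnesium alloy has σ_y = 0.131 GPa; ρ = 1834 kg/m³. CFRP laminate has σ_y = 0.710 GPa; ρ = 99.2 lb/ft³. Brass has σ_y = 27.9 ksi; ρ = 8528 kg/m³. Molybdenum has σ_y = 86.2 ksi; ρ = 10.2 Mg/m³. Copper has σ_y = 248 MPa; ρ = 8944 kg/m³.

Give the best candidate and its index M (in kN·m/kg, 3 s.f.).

CFRP laminate, M = 447 kN·m/kg

Putting every candidate on a common basis:
  magnesium alloy: σ_y = 131.0 MPa, ρ = 1834 kg/m³
  CFRP laminate: σ_y = 710.0 MPa, ρ = 1589 kg/m³
  brass: σ_y = 192.4 MPa, ρ = 8528 kg/m³
  molybdenum: σ_y = 594.3 MPa, ρ = 10200 kg/m³
  copper: σ_y = 248.0 MPa, ρ = 8944 kg/m³
  CFRP laminate: M = 447 kN·m/kg
  magnesium alloy: M = 71.4 kN·m/kg
  molybdenum: M = 58.3 kN·m/kg
  copper: M = 27.7 kN·m/kg
  brass: M = 22.6 kN·m/kg
CFRP laminate has the largest M.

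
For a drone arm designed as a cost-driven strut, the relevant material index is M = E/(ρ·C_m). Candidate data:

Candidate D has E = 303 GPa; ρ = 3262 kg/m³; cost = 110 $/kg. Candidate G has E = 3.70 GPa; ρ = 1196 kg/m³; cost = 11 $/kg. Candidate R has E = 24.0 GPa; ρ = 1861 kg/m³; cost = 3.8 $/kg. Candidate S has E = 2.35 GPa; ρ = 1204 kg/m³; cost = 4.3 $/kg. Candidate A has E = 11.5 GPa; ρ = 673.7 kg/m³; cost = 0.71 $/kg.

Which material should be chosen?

candidate A

Evaluate M for each candidate:
  candidate A: M = 24.0 MN·m per $
  candidate R: M = 3.39 MN·m per $
  candidate D: M = 0.844 MN·m per $
  candidate S: M = 0.454 MN·m per $
  candidate G: M = 0.281 MN·m per $
Highest index: candidate A.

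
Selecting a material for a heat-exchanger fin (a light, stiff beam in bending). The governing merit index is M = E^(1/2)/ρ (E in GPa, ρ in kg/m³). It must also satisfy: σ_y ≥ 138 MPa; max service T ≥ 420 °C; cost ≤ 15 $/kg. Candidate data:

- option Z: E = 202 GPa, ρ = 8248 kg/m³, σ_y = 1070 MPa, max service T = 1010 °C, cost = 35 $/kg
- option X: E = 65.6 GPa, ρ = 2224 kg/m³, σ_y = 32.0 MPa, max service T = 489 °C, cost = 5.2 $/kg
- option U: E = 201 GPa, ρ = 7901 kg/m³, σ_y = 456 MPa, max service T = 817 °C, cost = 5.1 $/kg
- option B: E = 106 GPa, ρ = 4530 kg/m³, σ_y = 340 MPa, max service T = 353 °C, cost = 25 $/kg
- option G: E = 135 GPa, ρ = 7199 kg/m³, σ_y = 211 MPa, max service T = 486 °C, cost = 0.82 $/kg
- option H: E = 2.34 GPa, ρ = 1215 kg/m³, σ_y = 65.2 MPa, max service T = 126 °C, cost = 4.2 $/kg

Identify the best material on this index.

Screen on constraints: σ_y ≥ 138 MPa; max service T ≥ 420 °C; cost ≤ 15 $/kg. Survivors: option U, option G.
Per-candidate index values:
  option U: M = 1.79×10⁻³
  option G: M = 1.61×10⁻³
Highest index: option U.

option U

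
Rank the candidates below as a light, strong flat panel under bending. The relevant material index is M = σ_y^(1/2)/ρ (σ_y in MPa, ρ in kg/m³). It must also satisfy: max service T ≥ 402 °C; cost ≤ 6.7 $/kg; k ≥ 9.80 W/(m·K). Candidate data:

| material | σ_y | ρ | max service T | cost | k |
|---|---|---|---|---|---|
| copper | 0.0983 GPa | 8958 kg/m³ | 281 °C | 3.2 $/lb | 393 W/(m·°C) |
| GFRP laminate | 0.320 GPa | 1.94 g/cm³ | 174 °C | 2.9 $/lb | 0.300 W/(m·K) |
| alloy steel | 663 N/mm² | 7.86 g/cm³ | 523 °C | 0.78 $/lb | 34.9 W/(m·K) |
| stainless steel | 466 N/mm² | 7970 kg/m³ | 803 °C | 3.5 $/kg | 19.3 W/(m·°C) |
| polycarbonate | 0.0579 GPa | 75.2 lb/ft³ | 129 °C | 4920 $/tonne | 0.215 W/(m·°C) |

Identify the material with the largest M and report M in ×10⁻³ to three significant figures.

Screen on constraints: max service T ≥ 402 °C; cost ≤ 6.7 $/kg; k ≥ 9.80 W/(m·K). Survivors: alloy steel, stainless steel.
Convert each candidate to consistent units, then evaluate M:
  alloy steel: σ_y = 663.0 MPa, ρ = 7860 kg/m³
  stainless steel: σ_y = 466.0 MPa, ρ = 7970 kg/m³
  alloy steel: M = 3.28×10⁻³
  stainless steel: M = 2.71×10⁻³
Alloy steel has the largest M.

alloy steel, M = 3.28×10⁻³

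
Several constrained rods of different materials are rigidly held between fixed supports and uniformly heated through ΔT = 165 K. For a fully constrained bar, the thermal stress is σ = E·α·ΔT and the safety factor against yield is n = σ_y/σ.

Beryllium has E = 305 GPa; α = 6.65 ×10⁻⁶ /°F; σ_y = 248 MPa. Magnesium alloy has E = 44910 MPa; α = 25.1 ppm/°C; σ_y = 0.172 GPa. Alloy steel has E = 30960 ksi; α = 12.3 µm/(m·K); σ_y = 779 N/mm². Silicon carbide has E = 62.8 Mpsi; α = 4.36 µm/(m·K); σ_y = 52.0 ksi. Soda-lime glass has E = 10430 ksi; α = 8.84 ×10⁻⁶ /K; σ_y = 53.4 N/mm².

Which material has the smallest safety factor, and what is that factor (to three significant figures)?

beryllium, n = 0.412

Per material, after unit conversion:
  beryllium: E = 305.0, α = 12.0, σ_y = 248.0 → σ = 602 MPa, n = 0.412
  magnesium alloy: E = 44.91, α = 25.1, σ_y = 172.0 → σ = 186 MPa, n = 0.925
  alloy steel: E = 213.5, α = 12.3, σ_y = 779.0 → σ = 433 MPa, n = 1.80
  silicon carbide: E = 433.0, α = 4.36, σ_y = 358.5 → σ = 311 MPa, n = 1.15
  soda-lime glass: E = 71.91, α = 8.84, σ_y = 53.40 → σ = 105 MPa, n = 0.509
Beryllium has the lowest safety factor, n = 0.412.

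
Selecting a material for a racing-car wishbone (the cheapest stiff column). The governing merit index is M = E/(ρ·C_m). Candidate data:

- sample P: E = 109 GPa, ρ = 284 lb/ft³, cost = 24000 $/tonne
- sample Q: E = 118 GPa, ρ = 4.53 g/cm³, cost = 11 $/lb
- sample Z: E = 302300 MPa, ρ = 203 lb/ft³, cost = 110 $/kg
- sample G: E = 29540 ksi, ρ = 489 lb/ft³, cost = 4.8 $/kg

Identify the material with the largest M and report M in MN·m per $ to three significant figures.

sample G, M = 5.42 MN·m per $

Normalizing units and computing the index:
  sample P: E = 109.0 GPa, ρ = 4549 kg/m³, cost = 24.00 $/kg
  sample Q: E = 118.0 GPa, ρ = 4530 kg/m³, cost = 24.25 $/kg
  sample Z: E = 302.3 GPa, ρ = 3252 kg/m³, cost = 110.0 $/kg
  sample G: E = 203.7 GPa, ρ = 7833 kg/m³, cost = 4.800 $/kg
  sample G: M = 5.42 MN·m per $
  sample Q: M = 1.07 MN·m per $
  sample P: M = 0.998 MN·m per $
  sample Z: M = 0.845 MN·m per $
Sample G has the largest M.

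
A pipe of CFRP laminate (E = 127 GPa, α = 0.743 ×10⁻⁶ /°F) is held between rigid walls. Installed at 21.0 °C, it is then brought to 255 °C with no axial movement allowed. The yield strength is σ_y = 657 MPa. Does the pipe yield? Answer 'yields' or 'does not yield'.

does not yield

α = 0.743×10⁻⁶/°F × 9/5 = 1.34×10⁻⁶/K.
ΔT = 234.0 K. Constrained thermal stress σ = E·α·ΔT = 127.0×10³ MPa × 1.34×10⁻⁶ × 234.0 = 39.7 MPa (compressive).
Compare to σ_y = 657 MPa: σ < σ_y, so it does not yield.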